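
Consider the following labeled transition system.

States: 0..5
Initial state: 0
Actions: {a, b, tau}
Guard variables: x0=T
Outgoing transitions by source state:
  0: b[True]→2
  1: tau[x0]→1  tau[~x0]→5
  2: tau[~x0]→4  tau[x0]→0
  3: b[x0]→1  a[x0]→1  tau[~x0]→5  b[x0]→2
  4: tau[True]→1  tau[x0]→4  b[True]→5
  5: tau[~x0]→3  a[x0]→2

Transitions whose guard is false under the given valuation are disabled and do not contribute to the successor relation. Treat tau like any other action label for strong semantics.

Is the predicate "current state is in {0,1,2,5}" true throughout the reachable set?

Answer: INVARIANT HOLDS

Trace:
Safe = {0,1,2,5}
R = {0,2}
  0: ok
  2: ok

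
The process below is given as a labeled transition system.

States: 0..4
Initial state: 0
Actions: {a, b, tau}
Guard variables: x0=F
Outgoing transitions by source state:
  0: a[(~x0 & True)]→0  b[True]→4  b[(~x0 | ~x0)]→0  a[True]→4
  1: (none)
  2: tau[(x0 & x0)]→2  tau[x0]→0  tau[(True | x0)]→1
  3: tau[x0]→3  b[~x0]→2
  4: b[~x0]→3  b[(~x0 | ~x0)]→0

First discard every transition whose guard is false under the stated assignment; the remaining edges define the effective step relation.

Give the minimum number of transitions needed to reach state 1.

Breadth-first toward 1:
  L0 = {0}
  L1 = {4}
  L2 = {3}
  L3 = {2}
  L4 = {1}
first hit 1 at d=4 via a·b·b·tau

Answer: 4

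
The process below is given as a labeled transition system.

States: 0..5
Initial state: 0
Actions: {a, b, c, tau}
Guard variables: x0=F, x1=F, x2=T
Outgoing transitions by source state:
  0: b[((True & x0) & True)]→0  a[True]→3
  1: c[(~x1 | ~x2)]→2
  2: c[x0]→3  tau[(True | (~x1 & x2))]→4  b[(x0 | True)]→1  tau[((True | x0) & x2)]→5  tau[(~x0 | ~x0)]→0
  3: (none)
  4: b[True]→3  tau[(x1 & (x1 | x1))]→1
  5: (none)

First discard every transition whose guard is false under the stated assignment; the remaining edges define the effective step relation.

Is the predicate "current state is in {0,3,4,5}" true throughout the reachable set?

Allowed set {0,3,4,5}
R = {0,3}
  0: ok
  3: ok

Answer: INVARIANT HOLDS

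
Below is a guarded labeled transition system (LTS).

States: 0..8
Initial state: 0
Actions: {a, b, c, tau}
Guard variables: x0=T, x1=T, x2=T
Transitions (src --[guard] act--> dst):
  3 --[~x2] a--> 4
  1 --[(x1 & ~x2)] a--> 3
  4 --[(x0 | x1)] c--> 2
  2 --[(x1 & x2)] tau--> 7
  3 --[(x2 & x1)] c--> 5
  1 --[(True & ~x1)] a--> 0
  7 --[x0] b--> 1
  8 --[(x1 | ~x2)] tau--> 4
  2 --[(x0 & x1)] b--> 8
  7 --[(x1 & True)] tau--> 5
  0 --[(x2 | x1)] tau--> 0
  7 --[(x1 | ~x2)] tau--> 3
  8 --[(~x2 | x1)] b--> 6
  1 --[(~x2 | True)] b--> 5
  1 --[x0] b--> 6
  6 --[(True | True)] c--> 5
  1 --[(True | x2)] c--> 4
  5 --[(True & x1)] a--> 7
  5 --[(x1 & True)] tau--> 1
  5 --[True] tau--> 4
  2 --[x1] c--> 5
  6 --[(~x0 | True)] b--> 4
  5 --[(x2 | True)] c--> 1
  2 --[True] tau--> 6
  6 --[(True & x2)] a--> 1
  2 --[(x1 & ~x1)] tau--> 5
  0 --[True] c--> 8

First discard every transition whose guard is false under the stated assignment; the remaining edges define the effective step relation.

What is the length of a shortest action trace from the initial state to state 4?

Layered search for 4:
  L0 = {0}
  L1 = {8}
  L2 = {4,6}
first hit 4 at d=2 via c·tau

Answer: 2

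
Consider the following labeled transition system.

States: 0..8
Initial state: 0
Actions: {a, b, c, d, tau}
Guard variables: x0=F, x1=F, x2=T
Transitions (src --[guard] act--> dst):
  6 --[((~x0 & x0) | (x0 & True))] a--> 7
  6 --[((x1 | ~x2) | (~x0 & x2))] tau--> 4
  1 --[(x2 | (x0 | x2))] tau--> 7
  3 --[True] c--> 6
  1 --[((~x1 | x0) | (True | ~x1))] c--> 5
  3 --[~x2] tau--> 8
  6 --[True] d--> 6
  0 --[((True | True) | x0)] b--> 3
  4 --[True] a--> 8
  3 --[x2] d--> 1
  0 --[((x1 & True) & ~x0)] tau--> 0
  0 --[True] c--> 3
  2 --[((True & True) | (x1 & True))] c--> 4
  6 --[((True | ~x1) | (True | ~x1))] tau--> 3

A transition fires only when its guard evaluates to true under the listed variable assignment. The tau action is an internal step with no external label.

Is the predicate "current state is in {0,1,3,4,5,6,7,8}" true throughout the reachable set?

Answer: INVARIANT HOLDS

Working:
Inv-set: {0,1,3,4,5,6,7,8}
R = {0,1,3,4,5,6,7,8}
  0: ✓
  1: ✓
  3: ✓
  4: ✓
  5: ✓
  6: ✓
  7: ✓
  8: ✓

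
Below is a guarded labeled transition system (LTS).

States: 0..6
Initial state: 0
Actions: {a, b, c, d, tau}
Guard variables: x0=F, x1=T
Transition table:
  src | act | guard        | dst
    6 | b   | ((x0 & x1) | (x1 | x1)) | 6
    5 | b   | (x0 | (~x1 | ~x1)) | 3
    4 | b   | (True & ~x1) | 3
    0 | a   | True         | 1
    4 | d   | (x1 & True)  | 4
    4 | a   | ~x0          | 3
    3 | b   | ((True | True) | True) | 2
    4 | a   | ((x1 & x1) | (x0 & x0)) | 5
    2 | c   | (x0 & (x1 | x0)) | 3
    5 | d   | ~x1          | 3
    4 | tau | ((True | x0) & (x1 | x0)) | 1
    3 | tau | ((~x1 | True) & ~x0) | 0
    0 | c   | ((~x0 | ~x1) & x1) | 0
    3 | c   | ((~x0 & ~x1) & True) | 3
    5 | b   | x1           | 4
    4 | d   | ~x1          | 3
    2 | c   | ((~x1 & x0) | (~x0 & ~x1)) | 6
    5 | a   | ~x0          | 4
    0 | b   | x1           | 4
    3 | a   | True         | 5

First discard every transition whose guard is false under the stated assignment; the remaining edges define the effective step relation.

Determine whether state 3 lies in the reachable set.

Answer: REACHABLE

Working:
After dropping false guards: 13 live edges.
Layer 0: {0}
Layer 1: {1,4}  total {0,1,4}
Layer 2: {3,5}  total {0,1,3,4,5}
Layer 3: {2}  total {0,1,2,3,4,5}
R = {0,1,2,3,4,5}
Path to 3: b·a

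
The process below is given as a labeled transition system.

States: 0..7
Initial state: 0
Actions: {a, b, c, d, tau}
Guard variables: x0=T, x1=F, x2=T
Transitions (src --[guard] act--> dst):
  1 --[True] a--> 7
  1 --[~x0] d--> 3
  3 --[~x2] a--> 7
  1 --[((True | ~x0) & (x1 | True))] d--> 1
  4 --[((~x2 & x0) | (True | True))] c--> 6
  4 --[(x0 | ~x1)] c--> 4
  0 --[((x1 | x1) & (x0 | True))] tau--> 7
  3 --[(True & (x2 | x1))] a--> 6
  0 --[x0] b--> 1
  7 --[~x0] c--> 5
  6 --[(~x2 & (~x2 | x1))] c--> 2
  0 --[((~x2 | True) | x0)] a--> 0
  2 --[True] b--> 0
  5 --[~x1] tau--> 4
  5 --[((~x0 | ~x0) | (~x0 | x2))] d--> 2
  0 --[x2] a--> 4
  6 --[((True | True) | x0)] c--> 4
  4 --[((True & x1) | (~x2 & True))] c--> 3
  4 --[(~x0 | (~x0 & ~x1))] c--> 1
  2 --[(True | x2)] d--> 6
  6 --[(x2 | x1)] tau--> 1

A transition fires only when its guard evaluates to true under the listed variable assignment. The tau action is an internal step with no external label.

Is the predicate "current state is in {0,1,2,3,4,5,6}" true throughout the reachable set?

Answer: INVARIANT VIOLATED at state 7

Analysis:
Allowed set {0,1,2,3,4,5,6}
Reachable = {0,1,4,6,7}
  0: ok
  1: ok
  4: ok
  6: ok
  7: ✗ unsafe
witness against invariant: b·a → 7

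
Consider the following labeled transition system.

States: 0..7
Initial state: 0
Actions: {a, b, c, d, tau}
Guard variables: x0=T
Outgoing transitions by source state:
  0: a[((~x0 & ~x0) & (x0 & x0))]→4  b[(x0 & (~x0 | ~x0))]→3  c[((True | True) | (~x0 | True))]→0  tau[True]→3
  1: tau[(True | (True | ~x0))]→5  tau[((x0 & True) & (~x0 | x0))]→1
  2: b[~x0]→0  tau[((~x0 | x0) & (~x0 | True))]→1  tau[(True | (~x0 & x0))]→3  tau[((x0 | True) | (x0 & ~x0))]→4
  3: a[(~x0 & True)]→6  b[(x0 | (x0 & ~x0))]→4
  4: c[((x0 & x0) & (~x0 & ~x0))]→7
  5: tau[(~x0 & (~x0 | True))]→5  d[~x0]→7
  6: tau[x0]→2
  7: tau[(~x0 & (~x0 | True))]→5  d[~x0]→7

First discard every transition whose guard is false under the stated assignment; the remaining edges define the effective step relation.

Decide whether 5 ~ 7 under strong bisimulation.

Answer: BISIMILAR

Analysis:
Compute ~ classes (split until stable):
  P[0] = {{0,1,2,3,4,5,6,7}}
  P[1] = {{0},{1,2,6},{3},{4,5,7}}
  P[2] = {{0},{1},{2},{3},{4,5,7},{6}}
6 equivalence class(es) (converged in 3)
[5]={4,5,7}  [7]={4,5,7}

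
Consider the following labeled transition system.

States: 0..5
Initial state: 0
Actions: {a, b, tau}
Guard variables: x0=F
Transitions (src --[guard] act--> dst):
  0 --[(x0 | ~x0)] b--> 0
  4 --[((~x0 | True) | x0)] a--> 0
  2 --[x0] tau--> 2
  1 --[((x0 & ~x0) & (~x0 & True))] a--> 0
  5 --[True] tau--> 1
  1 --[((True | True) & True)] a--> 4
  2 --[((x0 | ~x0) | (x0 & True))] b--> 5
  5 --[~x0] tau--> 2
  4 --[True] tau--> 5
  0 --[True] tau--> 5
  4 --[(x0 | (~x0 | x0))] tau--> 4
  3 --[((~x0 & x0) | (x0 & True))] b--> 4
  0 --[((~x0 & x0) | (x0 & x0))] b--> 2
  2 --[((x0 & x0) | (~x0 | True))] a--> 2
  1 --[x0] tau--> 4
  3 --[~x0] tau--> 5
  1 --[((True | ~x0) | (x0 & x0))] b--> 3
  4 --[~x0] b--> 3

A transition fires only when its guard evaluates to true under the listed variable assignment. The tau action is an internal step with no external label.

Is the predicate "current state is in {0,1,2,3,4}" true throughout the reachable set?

Answer: INVARIANT VIOLATED at state 5

Analysis:
Safe = {0,1,2,3,4}
Reachable = {0,1,2,3,4,5}
  0: ✓
  1: ✓
  2: ✓
  3: ✓
  4: ✓
  5: outside
reach 5 via tau — violates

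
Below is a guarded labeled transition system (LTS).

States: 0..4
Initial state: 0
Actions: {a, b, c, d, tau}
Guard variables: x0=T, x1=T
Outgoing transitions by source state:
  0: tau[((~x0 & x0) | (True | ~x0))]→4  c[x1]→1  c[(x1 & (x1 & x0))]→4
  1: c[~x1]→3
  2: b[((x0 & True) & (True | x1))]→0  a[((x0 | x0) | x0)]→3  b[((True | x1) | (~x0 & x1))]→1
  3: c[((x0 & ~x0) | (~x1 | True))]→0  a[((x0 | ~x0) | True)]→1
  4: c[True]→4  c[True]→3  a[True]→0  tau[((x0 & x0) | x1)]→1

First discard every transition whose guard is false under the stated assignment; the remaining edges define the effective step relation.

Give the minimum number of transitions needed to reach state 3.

Layered search for 3:
  depth 0: {0}
  depth 1: {1,4}
  depth 2: {3}
first hit 3 at d=2 via c·c

Answer: 2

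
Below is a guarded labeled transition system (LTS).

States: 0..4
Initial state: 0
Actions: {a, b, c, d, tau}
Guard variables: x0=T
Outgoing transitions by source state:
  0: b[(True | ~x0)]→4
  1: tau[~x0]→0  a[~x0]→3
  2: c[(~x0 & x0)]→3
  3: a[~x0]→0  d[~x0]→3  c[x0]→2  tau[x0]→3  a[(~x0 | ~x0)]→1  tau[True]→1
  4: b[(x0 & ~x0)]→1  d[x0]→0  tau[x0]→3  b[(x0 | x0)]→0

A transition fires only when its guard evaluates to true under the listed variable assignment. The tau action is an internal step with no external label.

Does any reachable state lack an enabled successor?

Reachable = {0,1,2,3,4}
  0: b→4  [1 exit(s)]
  1: ∅  [no exit]
  2: ∅  [no exit]
  3: c→2  tau→1  tau→3  [3 exit(s)]
  4: b→0  d→0  tau→3  [3 exit(s)]
Path to 1: b·tau·tau

Answer: DEADLOCK at state 1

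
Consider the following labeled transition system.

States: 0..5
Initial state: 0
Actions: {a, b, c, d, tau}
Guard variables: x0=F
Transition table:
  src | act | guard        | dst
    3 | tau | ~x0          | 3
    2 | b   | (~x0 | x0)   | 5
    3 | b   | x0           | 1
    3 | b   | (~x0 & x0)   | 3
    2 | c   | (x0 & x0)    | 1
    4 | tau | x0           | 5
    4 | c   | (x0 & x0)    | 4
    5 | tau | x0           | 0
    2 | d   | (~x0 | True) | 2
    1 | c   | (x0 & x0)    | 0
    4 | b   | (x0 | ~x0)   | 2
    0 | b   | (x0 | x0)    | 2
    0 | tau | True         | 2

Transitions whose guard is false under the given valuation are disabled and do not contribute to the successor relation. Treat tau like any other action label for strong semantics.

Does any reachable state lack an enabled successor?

Answer: DEADLOCK at state 5

Analysis:
R = {0,2,5}
  0: tau→2  [1 out]
  2: b→5  d→2  [2 out]
  5: ∅  [no exit]
Path to 5: tau·b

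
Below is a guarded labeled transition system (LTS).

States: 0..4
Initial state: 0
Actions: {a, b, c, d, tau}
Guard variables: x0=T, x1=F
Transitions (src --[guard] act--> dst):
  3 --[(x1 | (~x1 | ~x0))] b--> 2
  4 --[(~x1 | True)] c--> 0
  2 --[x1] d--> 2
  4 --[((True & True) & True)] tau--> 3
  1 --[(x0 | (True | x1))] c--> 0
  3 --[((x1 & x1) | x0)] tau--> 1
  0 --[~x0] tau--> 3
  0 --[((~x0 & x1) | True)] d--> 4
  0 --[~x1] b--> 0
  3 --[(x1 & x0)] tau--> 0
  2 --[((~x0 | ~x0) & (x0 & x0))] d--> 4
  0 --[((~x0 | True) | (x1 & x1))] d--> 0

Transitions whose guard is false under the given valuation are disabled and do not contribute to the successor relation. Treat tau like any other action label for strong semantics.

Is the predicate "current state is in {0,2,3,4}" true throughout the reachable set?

Answer: INVARIANT VIOLATED at state 1

Trace:
Allowed set {0,2,3,4}
Reachable = {0,1,2,3,4}
  0: ok
  1: VIOLATES
  2: ok
  3: ok
  4: ok
reach 1 via d·tau·tau — violates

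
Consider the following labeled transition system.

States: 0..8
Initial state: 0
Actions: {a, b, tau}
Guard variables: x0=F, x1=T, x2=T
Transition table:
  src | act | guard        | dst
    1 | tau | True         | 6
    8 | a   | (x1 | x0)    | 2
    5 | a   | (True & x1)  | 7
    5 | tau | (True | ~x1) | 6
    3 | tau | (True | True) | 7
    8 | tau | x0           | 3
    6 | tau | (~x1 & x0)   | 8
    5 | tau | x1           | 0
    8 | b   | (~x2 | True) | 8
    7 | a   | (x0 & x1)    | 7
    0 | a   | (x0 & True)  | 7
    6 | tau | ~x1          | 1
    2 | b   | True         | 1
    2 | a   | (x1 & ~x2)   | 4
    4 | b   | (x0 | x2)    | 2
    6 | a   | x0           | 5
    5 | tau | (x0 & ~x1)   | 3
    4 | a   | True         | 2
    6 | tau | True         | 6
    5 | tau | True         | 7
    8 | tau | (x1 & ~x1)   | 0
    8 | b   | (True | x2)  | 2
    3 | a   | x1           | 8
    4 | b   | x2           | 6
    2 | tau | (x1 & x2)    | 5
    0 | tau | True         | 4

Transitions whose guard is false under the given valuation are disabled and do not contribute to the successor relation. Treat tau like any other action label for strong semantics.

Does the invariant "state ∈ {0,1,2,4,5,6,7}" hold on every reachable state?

Answer: INVARIANT HOLDS

Analysis:
Allowed set {0,1,2,4,5,6,7}
R = {0,1,2,4,5,6,7}
  0: ✓
  1: ✓
  2: ✓
  4: ✓
  5: ✓
  6: ✓
  7: ✓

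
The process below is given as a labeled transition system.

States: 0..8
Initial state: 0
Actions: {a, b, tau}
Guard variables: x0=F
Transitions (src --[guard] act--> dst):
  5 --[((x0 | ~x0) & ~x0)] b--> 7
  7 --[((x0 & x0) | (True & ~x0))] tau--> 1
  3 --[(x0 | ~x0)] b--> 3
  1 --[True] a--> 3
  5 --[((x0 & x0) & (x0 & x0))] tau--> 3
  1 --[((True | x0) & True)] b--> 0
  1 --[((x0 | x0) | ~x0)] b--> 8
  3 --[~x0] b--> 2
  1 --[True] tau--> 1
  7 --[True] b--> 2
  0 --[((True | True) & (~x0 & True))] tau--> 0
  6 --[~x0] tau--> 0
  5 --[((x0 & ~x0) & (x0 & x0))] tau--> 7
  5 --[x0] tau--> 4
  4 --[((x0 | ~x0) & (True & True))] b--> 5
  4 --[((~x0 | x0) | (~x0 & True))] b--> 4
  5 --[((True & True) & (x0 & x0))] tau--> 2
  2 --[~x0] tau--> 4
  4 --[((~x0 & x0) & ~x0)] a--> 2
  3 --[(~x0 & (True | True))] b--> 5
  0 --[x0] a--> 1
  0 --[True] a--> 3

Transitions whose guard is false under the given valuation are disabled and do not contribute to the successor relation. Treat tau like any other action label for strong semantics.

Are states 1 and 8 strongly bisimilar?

Refine partition for ~:
  P[0] = {{0,1,2,3,4,5,6,7,8}}
  P[1] = {{0},{1},{2,6},{3,4,5},{7},{8}}
  P[2] = {{0},{1},{2},{3},{4},{5},{6},{7},{8}}
stable after 3 split(s): 9 block(s)
class of 1: {1}; class of 8: {8}

Answer: NOT BISIMILAR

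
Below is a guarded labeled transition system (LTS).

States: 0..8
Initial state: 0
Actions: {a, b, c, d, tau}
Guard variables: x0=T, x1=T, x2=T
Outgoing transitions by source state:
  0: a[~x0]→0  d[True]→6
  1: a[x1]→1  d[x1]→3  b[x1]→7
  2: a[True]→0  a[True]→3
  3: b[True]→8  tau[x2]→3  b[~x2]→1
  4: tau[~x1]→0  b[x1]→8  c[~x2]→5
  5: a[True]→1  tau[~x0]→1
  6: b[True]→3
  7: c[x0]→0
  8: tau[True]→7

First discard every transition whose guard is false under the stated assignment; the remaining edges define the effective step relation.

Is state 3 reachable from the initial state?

After dropping false guards: 13 live edges.
Layer 0: {0}
Layer 1: {6}  now seen {0,6}
Layer 2: {3}  now seen {0,3,6}
Layer 3: {8}  now seen {0,3,6,8}
Layer 4: {7}  now seen {0,3,6,7,8}
Reach set: {0,3,6,7,8}
Path to 3: d·b

Answer: REACHABLE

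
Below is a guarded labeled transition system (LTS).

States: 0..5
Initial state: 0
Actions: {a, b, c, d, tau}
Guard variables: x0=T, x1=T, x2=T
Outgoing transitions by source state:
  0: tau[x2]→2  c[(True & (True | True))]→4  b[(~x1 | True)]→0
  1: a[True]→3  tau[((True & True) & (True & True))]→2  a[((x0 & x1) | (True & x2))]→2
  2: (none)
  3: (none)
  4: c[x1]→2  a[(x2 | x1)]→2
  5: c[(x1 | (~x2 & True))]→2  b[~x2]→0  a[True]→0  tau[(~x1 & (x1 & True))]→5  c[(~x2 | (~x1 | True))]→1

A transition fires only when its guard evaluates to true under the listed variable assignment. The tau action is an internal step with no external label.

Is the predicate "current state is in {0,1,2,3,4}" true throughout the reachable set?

Answer: INVARIANT HOLDS

Working:
Allowed set {0,1,2,3,4}
R = {0,2,4}
  0: ok
  2: ok
  4: ok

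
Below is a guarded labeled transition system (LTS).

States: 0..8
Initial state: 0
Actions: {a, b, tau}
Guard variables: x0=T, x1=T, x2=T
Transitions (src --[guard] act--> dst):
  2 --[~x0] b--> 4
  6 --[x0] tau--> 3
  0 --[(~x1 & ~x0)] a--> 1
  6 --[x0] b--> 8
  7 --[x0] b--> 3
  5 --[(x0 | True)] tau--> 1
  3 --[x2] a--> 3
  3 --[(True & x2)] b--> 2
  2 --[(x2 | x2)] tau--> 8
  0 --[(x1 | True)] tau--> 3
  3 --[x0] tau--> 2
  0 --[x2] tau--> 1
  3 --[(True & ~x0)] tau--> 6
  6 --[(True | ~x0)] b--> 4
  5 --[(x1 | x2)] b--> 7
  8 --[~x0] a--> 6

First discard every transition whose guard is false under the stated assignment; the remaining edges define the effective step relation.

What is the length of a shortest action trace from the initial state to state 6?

Answer: UNREACHABLE

Working:
Breadth-first toward 6:
  Layer 0: {0}
  Layer 1: {1,3}
  Layer 2: {2}
  Layer 3: {8}
6 never appears.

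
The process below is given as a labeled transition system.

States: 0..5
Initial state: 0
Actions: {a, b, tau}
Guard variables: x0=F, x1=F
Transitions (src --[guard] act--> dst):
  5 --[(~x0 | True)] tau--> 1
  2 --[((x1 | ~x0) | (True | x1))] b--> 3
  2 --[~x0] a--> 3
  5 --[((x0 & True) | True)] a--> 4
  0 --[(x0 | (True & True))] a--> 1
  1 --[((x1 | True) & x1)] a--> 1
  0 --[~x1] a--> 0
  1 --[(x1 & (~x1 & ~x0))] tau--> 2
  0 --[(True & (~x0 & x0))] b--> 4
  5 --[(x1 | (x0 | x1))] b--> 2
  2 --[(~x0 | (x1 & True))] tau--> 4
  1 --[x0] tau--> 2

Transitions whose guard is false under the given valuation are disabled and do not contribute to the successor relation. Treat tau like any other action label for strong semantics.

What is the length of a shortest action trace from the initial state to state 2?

Breadth-first toward 2:
  L0 = {0}
  L1 = {1}
2 never appears.

Answer: UNREACHABLE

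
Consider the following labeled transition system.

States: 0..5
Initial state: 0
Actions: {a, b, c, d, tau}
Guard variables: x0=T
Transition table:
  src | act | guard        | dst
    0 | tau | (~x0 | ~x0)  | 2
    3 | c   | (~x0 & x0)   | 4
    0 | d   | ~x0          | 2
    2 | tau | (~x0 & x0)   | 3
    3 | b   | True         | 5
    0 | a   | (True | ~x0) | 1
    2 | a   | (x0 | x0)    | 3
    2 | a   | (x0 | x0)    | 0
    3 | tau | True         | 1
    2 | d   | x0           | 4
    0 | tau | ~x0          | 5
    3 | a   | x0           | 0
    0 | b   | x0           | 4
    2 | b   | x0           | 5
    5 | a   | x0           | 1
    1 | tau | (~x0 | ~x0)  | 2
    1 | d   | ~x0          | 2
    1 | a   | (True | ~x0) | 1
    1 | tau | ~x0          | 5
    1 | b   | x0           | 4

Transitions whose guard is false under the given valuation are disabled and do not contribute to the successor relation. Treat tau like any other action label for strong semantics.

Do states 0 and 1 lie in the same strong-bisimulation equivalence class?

Bisimulation quotient by refinement:
  π0 = {{0,1,2,3,4,5}}
  π1 = {{0,1},{2},{3},{4},{5}}
5 equivalence class(es) (converged in 2)
0∈{0,1}, 1∈{0,1}

Answer: BISIMILAR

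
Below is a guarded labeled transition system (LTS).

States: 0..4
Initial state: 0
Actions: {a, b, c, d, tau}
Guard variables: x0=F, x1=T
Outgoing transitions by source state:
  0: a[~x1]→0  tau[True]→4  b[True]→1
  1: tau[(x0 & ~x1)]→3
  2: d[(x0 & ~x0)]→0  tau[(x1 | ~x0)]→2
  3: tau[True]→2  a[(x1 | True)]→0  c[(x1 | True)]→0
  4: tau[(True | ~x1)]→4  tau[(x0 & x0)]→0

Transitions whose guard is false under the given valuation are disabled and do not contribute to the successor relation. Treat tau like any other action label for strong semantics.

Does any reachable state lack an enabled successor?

Answer: DEADLOCK at state 1

Working:
Reachable = {0,1,4}
  0: b→1  tau→4  [2 out]
  1: ∅  [deadlock]
  4: tau→4  [1 out]
Path to 1: b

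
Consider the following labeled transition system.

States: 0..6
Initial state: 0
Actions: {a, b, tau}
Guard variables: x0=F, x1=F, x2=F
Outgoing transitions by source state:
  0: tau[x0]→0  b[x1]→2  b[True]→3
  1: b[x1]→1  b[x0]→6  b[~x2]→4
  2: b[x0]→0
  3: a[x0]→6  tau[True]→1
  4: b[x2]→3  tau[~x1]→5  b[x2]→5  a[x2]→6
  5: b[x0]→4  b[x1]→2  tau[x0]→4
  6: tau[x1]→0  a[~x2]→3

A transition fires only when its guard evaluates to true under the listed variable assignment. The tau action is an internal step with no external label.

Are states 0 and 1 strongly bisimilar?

Answer: NOT BISIMILAR

Analysis:
Compute ~ classes (split until stable):
  P[0] = {{0,1,2,3,4,5,6}}
  P[1] = {{0,1},{2,5},{3,4},{6}}
  P[2] = {{0,1},{2,5},{3},{4},{6}}
  P[3] = {{0},{1},{2,5},{3},{4},{6}}
6 equivalence class(es) (converged in 4)
0∈{0}, 1∈{1}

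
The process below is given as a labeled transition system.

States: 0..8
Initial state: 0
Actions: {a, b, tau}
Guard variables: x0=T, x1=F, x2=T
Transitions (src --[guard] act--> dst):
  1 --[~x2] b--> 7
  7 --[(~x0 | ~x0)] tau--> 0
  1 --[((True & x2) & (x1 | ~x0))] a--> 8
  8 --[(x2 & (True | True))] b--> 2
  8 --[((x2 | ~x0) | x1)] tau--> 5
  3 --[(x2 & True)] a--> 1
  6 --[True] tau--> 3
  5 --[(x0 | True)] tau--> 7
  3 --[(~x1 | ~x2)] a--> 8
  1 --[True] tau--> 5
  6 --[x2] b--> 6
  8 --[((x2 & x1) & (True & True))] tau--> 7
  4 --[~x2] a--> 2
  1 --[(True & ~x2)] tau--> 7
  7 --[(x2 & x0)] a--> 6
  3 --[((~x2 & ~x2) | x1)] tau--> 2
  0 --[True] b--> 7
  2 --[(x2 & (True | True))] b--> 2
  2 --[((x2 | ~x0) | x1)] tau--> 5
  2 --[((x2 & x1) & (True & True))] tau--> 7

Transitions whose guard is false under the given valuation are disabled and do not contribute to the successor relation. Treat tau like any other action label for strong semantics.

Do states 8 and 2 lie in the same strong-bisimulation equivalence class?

Answer: BISIMILAR

Analysis:
Compute ~ classes (split until stable):
  round 0: {{0,1,2,3,4,5,6,7,8}}
  round 1: {{0},{1,5},{2,6,8},{3,7},{4}}
  round 2: {{0},{1},{2,8},{3},{4},{5},{6},{7}}
8 equivalence class(es) (converged in 3)
class of 8: {2,8}; class of 2: {2,8}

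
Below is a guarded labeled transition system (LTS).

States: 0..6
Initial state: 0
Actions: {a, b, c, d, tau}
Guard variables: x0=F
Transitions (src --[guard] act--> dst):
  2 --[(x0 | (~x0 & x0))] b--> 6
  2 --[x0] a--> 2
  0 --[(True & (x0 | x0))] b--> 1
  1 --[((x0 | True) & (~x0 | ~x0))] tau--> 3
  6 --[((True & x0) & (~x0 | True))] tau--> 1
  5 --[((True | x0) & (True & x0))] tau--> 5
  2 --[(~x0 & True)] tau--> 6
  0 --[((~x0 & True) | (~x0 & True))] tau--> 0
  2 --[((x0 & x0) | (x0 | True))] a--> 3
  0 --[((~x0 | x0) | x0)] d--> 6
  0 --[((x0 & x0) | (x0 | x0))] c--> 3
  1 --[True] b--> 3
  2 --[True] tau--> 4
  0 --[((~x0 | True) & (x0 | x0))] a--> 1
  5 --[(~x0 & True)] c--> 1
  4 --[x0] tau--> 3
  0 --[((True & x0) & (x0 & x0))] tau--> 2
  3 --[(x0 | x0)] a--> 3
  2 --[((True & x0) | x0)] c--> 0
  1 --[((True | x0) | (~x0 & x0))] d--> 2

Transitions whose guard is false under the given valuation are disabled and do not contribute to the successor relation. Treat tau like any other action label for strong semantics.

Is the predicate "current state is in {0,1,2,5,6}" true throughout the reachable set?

Safe = {0,1,2,5,6}
Reachable = {0,6}
  0: ✓
  6: ✓

Answer: INVARIANT HOLDS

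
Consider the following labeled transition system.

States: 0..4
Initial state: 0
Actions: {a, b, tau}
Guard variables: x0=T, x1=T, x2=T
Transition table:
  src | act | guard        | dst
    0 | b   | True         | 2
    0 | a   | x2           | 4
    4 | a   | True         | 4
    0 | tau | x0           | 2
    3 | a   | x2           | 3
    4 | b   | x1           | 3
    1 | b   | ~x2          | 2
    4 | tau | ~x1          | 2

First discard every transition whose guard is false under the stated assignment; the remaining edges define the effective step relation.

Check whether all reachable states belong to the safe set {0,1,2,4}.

Inv-set: {0,1,2,4}
Reachable = {0,2,3,4}
  0: safe
  2: safe
  3: outside
  4: safe
witness against invariant: a·b → 3

Answer: INVARIANT VIOLATED at state 3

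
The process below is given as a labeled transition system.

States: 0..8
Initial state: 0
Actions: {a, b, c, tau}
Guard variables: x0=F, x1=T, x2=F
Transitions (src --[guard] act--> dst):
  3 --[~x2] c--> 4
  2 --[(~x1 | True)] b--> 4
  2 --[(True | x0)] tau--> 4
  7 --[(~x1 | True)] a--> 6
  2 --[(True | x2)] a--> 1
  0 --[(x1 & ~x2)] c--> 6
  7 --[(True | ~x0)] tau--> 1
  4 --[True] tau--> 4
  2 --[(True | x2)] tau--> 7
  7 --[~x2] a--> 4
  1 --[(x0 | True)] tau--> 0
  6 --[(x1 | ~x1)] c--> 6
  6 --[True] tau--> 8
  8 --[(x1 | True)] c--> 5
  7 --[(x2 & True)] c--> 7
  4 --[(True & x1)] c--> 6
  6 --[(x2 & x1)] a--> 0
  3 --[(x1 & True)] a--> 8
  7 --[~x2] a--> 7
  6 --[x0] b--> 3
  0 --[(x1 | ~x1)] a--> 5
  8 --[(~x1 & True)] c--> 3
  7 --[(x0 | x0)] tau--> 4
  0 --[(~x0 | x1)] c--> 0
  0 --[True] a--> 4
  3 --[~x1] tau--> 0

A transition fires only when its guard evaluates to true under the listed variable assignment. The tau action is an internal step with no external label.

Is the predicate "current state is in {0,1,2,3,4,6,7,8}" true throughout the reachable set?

Safe = {0,1,2,3,4,6,7,8}
Reach set: {0,4,5,6,8}
  0: safe
  4: safe
  5: ✗ unsafe
  6: safe
  8: safe
counterexample path to 5: a

Answer: INVARIANT VIOLATED at state 5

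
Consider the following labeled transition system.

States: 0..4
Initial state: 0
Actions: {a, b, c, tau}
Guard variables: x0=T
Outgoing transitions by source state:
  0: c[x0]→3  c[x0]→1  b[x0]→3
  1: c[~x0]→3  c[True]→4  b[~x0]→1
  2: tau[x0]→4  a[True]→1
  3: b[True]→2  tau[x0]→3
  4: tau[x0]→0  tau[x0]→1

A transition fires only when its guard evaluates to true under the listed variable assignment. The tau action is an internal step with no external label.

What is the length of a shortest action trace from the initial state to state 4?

Answer: 2

Analysis:
Breadth-first toward 4:
  depth 0: {0}
  depth 1: {1,3}
  depth 2: {2,4}
depth(4)=2, e.g. c·c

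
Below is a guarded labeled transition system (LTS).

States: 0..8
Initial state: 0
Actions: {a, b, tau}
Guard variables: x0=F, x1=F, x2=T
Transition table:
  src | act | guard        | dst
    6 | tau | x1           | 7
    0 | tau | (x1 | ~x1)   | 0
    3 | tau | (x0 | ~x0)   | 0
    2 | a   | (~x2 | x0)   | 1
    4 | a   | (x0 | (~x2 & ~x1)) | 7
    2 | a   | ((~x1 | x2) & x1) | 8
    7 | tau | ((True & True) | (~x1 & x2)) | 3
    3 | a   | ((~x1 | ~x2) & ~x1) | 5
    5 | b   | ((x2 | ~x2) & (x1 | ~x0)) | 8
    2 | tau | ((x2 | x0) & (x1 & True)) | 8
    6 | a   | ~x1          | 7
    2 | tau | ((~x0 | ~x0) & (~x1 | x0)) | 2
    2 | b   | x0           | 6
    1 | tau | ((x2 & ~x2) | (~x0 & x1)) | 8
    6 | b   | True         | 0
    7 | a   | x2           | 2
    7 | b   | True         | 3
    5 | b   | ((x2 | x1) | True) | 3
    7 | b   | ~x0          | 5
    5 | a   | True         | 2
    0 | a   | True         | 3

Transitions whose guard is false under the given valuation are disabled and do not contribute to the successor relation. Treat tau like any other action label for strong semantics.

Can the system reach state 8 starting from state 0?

Answer: REACHABLE

Working:
After dropping false guards: 14 live edges.
depth 0: {0}
depth 1: {3}  cumulative {0,3}
depth 2: {5}  cumulative {0,3,5}
depth 3: {2,8}  cumulative {0,2,3,5,8}
Reach set: {0,2,3,5,8}
Path to 8: a·a·b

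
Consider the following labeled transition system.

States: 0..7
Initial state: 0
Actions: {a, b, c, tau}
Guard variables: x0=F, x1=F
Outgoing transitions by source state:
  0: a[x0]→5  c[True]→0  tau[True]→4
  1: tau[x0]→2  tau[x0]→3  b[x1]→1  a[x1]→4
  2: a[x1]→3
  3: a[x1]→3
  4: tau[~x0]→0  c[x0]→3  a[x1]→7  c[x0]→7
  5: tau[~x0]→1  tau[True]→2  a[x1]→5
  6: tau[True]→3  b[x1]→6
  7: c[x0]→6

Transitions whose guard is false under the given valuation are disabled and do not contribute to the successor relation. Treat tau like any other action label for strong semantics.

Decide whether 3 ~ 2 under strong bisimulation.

Bisimulation quotient by refinement:
  π0 = {{0,1,2,3,4,5,6,7}}
  π1 = {{0},{1,2,3,7},{4,5,6}}
  π2 = {{0},{1,2,3,7},{4},{5,6}}
stable after 3 split(s): 4 block(s)
class of 3: {1,2,3,7}; class of 2: {1,2,3,7}

Answer: BISIMILAR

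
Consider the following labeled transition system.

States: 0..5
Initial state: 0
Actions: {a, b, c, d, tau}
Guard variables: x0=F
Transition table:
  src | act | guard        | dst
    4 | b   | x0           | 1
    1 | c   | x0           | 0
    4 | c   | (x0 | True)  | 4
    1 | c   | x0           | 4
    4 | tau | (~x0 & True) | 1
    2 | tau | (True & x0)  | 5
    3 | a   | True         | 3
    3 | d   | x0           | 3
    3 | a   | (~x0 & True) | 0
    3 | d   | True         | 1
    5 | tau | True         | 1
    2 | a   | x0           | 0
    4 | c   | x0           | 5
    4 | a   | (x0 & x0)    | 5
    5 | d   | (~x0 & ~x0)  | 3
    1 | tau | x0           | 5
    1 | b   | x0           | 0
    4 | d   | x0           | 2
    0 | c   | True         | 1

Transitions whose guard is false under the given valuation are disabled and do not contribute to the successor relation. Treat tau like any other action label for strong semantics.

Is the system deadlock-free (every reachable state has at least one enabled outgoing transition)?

Answer: DEADLOCK at state 1

Trace:
Reachable = {0,1}
  0: c→1  [1 out]
  1: ∅  [deadlock]
Path to 1: c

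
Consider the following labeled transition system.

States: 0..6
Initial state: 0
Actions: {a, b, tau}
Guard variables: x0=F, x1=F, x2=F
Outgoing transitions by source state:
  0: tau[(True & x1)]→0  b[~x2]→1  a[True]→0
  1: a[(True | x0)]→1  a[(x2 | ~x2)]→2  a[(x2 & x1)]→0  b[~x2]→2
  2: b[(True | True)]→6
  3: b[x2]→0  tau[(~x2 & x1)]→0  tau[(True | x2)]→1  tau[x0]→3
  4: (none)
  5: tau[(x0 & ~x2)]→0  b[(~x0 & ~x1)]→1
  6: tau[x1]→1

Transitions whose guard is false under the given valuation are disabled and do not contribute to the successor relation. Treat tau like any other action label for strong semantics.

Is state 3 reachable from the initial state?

8 transition(s) survive guard evaluation.
L0 = {0}
L1 = {1}  now seen {0,1}
L2 = {2}  now seen {0,1,2}
L3 = {6}  now seen {0,1,2,6}
Reachable = {0,1,2,6}

Answer: UNREACHABLE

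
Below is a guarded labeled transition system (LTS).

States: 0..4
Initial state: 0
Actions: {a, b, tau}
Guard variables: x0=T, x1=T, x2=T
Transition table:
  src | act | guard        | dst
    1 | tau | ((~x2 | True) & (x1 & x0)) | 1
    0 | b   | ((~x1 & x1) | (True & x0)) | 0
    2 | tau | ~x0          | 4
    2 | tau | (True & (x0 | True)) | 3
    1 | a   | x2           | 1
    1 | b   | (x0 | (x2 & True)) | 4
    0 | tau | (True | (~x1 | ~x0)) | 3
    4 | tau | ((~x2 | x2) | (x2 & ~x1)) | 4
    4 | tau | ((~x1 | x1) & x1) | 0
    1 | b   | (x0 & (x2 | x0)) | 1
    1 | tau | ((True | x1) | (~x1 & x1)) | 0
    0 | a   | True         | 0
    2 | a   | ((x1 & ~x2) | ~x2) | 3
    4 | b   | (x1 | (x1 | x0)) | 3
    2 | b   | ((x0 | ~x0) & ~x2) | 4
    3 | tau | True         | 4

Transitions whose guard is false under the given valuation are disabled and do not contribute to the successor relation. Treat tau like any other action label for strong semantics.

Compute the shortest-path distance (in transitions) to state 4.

Answer: 2

Trace:
Breadth-first toward 4:
  depth 0: {0}
  depth 1: {3}
  depth 2: {4}
depth(4)=2, e.g. tau·tau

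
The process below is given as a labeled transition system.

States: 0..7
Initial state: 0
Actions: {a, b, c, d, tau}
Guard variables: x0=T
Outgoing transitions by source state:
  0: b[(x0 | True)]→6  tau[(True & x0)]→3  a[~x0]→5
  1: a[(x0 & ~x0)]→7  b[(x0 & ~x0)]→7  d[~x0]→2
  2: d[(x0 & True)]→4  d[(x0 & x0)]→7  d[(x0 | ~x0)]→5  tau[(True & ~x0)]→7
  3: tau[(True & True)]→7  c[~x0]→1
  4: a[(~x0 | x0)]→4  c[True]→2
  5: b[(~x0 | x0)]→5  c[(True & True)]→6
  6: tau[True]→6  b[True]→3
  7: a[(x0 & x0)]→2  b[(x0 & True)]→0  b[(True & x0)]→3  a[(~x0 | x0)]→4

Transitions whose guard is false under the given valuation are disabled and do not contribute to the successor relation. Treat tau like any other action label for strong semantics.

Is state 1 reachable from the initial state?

16 transition(s) survive guard evaluation.
L0 = {0}
L1 = {3,6}  cumulative {0,3,6}
L2 = {7}  cumulative {0,3,6,7}
L3 = {2,4}  cumulative {0,2,3,4,6,7}
L4 = {5}  cumulative {0,2,3,4,5,6,7}
Reach set: {0,2,3,4,5,6,7}

Answer: UNREACHABLE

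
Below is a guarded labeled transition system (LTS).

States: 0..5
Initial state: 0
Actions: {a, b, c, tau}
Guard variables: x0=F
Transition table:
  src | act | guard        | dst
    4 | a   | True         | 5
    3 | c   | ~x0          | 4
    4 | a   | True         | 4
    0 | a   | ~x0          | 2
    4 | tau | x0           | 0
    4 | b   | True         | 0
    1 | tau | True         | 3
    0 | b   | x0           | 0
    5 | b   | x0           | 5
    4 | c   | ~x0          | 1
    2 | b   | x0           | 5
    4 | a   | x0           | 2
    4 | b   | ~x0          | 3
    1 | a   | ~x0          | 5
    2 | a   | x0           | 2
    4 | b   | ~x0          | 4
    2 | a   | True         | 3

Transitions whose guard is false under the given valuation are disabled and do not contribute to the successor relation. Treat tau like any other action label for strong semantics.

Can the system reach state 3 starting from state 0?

Answer: REACHABLE

Trace:
Guard filter leaves 11 enabled edge(s).
L0 = {0}
L1 = {2}  total {0,2}
L2 = {3}  total {0,2,3}
L3 = {4}  total {0,2,3,4}
L4 = {1,5}  total {0,1,2,3,4,5}
Reachable = {0,1,2,3,4,5}
trace reaching 3: a·a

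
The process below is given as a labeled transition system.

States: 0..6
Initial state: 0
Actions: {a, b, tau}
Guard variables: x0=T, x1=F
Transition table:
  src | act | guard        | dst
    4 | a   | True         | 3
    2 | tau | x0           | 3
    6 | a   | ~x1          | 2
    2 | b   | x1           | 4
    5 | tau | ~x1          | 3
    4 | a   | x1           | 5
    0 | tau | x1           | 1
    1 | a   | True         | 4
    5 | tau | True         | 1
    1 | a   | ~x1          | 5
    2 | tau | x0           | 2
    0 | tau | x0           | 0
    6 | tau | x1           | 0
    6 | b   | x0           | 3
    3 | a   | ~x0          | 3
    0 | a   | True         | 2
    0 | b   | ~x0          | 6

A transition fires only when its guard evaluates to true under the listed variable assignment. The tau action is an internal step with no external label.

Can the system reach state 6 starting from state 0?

Answer: UNREACHABLE

Trace:
After dropping false guards: 11 live edges.
L0 = {0}
L1 = {2}  cumulative {0,2}
L2 = {3}  cumulative {0,2,3}
Reach set: {0,2,3}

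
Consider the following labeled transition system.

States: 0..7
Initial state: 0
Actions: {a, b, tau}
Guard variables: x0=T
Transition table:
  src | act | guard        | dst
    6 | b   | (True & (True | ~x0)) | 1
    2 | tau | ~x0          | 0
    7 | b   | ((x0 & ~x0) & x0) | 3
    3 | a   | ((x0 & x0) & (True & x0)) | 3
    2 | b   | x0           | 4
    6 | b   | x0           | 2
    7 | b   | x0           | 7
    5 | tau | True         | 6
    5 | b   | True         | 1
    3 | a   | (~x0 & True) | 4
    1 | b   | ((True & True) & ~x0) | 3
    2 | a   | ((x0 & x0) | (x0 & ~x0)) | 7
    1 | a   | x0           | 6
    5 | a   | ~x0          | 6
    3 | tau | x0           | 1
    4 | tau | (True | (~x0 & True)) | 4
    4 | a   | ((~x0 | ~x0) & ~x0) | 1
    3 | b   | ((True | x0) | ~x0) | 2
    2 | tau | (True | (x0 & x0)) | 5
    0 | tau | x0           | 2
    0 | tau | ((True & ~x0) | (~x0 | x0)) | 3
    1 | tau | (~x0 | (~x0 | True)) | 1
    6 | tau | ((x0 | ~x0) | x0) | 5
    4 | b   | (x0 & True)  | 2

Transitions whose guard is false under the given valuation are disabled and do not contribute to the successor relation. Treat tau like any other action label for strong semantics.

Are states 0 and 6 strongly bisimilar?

Answer: NOT BISIMILAR

Analysis:
Refine partition for ~:
  round 0: {{0,1,2,3,4,5,6,7}}
  round 1: {{0},{1},{2,3},{4,5,6},{7}}
  round 2: {{0},{1},{2},{3},{4},{5},{6},{7}}
stable after 3 split(s): 8 block(s)
0∈{0}, 6∈{6}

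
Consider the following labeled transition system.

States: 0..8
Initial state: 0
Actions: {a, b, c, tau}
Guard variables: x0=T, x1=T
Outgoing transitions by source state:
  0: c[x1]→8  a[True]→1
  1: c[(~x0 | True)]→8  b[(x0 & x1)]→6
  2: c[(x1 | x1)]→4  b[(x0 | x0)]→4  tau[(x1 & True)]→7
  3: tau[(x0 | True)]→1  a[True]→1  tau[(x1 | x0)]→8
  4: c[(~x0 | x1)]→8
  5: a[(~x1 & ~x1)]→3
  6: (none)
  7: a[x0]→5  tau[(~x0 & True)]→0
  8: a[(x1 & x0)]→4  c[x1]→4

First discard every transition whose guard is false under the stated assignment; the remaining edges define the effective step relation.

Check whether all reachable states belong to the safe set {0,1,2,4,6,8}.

Answer: INVARIANT HOLDS

Working:
Inv-set: {0,1,2,4,6,8}
R = {0,1,4,6,8}
  0: ok
  1: ok
  4: ok
  6: ok
  8: ok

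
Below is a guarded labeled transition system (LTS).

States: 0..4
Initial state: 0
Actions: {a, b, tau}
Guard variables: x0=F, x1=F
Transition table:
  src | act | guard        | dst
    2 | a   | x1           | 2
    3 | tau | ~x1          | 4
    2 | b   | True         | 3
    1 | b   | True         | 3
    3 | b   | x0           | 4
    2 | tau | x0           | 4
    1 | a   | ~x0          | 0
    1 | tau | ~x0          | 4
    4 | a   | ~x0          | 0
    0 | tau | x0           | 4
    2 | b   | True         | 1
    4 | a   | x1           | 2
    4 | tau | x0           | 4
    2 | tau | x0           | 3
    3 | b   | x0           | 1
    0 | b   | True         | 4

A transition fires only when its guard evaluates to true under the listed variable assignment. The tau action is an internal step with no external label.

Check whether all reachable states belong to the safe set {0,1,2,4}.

Answer: INVARIANT HOLDS

Working:
Inv-set: {0,1,2,4}
R = {0,4}
  0: safe
  4: safe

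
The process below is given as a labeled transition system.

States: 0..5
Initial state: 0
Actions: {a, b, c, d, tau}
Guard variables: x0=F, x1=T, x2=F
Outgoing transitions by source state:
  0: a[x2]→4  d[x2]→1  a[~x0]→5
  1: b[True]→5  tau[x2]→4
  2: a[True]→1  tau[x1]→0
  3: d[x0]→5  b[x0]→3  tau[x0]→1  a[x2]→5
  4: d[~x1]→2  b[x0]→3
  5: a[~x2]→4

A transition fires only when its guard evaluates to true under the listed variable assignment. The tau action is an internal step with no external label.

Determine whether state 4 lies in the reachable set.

Answer: REACHABLE

Working:
Guard filter leaves 5 enabled edge(s).
L0 = {0}
L1 = {5}  cumulative {0,5}
L2 = {4}  cumulative {0,4,5}
Reach set: {0,4,5}
trace reaching 4: a·a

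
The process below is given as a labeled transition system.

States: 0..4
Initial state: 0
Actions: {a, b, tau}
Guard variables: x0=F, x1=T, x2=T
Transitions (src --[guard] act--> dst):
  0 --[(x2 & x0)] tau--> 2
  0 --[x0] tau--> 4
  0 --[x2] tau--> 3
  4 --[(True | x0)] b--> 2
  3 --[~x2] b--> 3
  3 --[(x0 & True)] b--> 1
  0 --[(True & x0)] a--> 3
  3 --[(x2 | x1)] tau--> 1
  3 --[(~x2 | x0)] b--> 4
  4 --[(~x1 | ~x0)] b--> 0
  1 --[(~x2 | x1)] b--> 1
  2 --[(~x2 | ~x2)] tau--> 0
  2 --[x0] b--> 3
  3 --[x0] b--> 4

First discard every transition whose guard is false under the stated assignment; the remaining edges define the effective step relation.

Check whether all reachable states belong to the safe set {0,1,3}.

Inv-set: {0,1,3}
Reachable = {0,1,3}
  0: ok
  1: ok
  3: ok

Answer: INVARIANT HOLDS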